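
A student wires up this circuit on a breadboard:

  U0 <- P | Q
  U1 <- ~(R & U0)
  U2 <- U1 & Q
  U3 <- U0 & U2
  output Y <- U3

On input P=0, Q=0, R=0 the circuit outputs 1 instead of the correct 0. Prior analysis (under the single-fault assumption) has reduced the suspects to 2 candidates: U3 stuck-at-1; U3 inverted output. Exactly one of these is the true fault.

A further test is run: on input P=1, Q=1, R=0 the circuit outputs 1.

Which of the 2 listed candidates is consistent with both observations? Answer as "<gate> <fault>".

U3 stuck-at-1

Evaluate each candidate on input P=1, Q=1, R=0:
  U3 stuck-at-1: U0=1, U1=1, U2=1, U3=1 [stuck-at-1] → 1 — matches
  U3 inverted output: U0=1, U1=1, U2=1, U3=0 [inverted output] → 0 — eliminated
Only U3 stuck-at-1 reproduces the observed 1.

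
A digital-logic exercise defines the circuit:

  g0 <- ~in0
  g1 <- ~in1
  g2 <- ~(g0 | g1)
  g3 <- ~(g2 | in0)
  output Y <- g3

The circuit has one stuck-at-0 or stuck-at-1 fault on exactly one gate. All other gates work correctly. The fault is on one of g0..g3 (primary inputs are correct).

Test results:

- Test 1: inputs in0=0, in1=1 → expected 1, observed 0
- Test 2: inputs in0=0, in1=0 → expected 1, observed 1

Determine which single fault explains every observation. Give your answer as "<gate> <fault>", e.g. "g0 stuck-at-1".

Fault-free values for test 1 (in0=0, in1=1): g0=1, g1=0, g2=0, g3=1, giving Y=1. Observed 0.
Test 1: faults giving observed 0 are {g0 stuck-at-0, g2 stuck-at-1, g3 stuck-at-0}.
Test 2 (in0=0, in1=0): fault-free g0=1, g1=1, g2=0, g3=1 → 1; observed 1. Eliminates g2 stuck-at-1, g3 stuck-at-0.
Only g0 stuck-at-0 is consistent with every test.

g0 stuck-at-0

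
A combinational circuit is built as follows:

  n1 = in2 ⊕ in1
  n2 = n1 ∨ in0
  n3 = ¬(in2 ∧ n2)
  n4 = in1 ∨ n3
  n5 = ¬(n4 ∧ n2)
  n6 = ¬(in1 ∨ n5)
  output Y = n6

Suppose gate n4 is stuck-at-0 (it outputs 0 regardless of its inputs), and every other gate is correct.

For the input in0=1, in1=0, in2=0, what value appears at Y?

Propagate with n4 forced: n1=0, n2=1, n3=1, n4=0 [stuck-at-0], n5=1, n6=0.
So Y = 0. (Without the fault it would be 1.)

0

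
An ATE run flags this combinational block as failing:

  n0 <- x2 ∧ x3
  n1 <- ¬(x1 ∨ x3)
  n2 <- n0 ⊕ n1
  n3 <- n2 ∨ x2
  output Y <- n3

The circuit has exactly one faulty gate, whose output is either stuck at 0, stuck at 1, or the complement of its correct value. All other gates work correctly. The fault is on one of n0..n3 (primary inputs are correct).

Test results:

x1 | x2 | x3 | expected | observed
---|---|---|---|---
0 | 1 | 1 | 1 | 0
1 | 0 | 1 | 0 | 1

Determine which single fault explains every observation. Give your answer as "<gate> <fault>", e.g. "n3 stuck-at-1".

n3 inverted output

Fault-free values for test 1 (x1=0, x2=1, x3=1): n0=1, n1=0, n2=1, n3=1, giving Y=1. Observed 0.
Test 1: faults giving observed 0 are {n3 stuck-at-0, n3 inverted output}.
Test 2 (x1=1, x2=0, x3=1): fault-free n0=0, n1=0, n2=0, n3=0 → 0; observed 1. Eliminates n3 stuck-at-0.
Only n3 inverted output is consistent with every test.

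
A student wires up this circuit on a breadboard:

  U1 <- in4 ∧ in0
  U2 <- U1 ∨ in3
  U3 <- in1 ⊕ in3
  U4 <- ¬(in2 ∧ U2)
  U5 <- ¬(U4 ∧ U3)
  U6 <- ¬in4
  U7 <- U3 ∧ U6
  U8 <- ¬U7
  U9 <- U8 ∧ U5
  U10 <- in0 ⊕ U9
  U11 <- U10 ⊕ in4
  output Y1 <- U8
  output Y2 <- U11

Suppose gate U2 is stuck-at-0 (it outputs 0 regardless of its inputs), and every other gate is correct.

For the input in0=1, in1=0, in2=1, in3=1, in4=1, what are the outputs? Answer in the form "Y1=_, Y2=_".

Propagate with U2 forced: U1=1, U2=0 [stuck-at-0], U3=1, U4=1, U5=0, U6=0, U7=0, U8=1, U9=0, U10=1, U11=0.
So the outputs are Y1=1, Y2=0. (Without the fault they would be Y1=1, Y2=1.)

Y1=1, Y2=0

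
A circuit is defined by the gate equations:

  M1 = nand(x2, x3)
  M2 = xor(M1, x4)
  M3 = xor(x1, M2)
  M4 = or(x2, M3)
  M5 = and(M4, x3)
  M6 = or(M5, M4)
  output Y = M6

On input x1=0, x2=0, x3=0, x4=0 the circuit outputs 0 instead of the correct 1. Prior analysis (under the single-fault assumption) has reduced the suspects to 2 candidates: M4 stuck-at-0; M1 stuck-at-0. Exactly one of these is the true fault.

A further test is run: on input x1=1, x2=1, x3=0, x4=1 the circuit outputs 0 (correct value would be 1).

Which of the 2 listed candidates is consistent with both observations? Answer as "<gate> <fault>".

M4 stuck-at-0

Evaluate each candidate on input x1=1, x2=1, x3=0, x4=1:
  M4 stuck-at-0: M1=1, M2=0, M3=1, M4=0 [stuck-at-0], M5=0, M6=0 → 0 — matches
  M1 stuck-at-0: M1=0 [stuck-at-0], M2=1, M3=0, M4=1, M5=0, M6=1 → 1 — eliminated
Only M4 stuck-at-0 reproduces the observed 0.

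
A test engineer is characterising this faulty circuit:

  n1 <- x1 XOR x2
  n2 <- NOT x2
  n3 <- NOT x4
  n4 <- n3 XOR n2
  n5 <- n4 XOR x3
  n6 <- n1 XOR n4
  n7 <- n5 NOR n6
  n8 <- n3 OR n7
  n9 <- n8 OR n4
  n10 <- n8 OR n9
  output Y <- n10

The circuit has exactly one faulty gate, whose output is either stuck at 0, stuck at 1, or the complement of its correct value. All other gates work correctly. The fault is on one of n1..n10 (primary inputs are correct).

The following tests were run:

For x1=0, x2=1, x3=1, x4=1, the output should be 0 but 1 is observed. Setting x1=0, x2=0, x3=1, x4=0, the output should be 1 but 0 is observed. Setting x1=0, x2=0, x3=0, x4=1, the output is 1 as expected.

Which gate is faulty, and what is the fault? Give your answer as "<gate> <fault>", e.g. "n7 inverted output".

Fault-free values for test 1 (x1=0, x2=1, x3=1, x4=1): n1=1, n2=0, n3=0, n4=0, n5=1, n6=1, n7=0, n8=0, n9=0, n10=0, giving Y=0. Observed 1.
Test 1: faults giving observed 1 are {n2 stuck-at-1, n2 inverted output, n3 stuck-at-1, n3 inverted output, n4 stuck-at-1, n4 inverted output, n7 stuck-at-1, n7 inverted output, n8 stuck-at-1, n8 inverted output, n9 stuck-at-1, n9 inverted output, n10 stuck-at-1, n10 inverted output}.
Test 2 (x1=0, x2=0, x3=1, x4=0): fault-free n1=0, n2=1, n3=1, n4=0, n5=1, n6=0, n7=0, n8=1, n9=1, n10=1 → 1; observed 0. Eliminates n2 stuck-at-1, n2 inverted output, n3 stuck-at-1, n3 inverted output, n4 stuck-at-1, n4 inverted output, n7 stuck-at-1, n7 inverted output, n8 stuck-at-1, n9 stuck-at-1, n9 inverted output, n10 stuck-at-1.
Test 3 (x1=0, x2=0, x3=0, x4=1): fault-free n1=0, n2=1, n3=0, n4=1, n5=1, n6=1, n7=0, n8=0, n9=1, n10=1 → 1; observed 1. Eliminates n10 inverted output.
Only n8 inverted output is consistent with every test.

n8 inverted output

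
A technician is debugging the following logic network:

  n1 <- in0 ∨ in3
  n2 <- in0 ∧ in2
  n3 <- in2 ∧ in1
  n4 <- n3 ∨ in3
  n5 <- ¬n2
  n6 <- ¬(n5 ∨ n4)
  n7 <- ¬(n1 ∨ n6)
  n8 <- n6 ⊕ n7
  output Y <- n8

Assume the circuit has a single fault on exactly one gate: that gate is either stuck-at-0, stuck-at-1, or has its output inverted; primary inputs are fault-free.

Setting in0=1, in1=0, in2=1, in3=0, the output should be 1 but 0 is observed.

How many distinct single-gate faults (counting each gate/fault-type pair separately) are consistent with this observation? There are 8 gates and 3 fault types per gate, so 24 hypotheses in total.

14

Fault-free: n1=1, n2=1, n3=0, n4=0, n5=0, n6=1, n7=0, n8=1 → 1. Observed 0.
  n1: none of the 3 fault types match ✗
  n2: stuck-at-0, inverted output ✓; others ✗
  n3: stuck-at-1, inverted output ✓; others ✗
  n4: stuck-at-1, inverted output ✓; others ✗
  n5: stuck-at-1, inverted output ✓; others ✗
  n6: stuck-at-0, inverted output ✓; others ✗
  n7: stuck-at-1, inverted output ✓; others ✗
  n8: stuck-at-0, inverted output ✓; others ✗
Consistent faults: {n2 stuck-at-0, n2 inverted output, n3 stuck-at-1, n3 inverted output, n4 stuck-at-1, n4 inverted output, n5 stuck-at-1, n5 inverted output, n6 stuck-at-0, n6 inverted output, n7 stuck-at-1, n7 inverted output, n8 stuck-at-0, n8 inverted output} — 14 in all.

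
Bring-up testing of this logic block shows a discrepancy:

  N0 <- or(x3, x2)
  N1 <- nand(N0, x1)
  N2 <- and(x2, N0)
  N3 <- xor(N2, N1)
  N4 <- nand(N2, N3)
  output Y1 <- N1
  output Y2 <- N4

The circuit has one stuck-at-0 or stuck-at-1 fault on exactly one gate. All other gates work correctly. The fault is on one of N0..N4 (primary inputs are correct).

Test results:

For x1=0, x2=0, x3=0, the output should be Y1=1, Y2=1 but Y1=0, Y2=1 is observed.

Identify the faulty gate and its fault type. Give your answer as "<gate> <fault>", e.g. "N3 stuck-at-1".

Fault-free values for test 1 (x1=0, x2=0, x3=0): N0=0, N1=1, N2=0, N3=1, N4=1, giving Y1=1, Y2=1. Observed Y1=0, Y2=1.
Test 1: faults giving observed Y1=0, Y2=1 are {N1 stuck-at-0}.
Only N1 stuck-at-0 is consistent with every test.

N1 stuck-at-0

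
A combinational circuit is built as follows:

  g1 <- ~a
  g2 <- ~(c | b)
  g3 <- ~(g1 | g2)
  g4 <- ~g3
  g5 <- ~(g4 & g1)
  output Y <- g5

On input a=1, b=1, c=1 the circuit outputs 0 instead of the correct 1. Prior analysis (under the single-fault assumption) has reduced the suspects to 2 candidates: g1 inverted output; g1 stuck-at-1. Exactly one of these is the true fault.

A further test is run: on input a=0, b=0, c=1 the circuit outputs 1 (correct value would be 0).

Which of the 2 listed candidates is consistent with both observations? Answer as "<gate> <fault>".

g1 inverted output

Evaluate each candidate on input a=0, b=0, c=1:
  g1 inverted output: g1=0 [inverted output], g2=0, g3=1, g4=0, g5=1 → 1 — matches
  g1 stuck-at-1: g1=1 [stuck-at-1], g2=0, g3=0, g4=1, g5=0 → 0 — eliminated
Only g1 inverted output reproduces the observed 1.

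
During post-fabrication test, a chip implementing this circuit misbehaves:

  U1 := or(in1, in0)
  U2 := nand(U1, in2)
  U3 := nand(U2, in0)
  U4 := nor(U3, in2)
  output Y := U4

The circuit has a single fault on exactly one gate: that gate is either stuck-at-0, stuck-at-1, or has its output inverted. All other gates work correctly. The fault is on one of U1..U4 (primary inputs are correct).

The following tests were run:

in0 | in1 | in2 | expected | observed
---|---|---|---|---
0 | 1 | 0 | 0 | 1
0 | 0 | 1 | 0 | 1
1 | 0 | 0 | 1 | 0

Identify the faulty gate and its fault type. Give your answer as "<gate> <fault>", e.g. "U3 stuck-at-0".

U4 inverted output

Fault-free values for test 1 (in0=0, in1=1, in2=0): U1=1, U2=1, U3=1, U4=0, giving Y=0. Observed 1.
Test 1: faults giving observed 1 are {U3 stuck-at-0, U3 inverted output, U4 stuck-at-1, U4 inverted output}.
Test 2 (in0=0, in1=0, in2=1): fault-free U1=0, U2=1, U3=1, U4=0 → 0; observed 1. Eliminates U3 stuck-at-0, U3 inverted output.
Test 3 (in0=1, in1=0, in2=0): fault-free U1=1, U2=1, U3=0, U4=1 → 1; observed 0. Eliminates U4 stuck-at-1.
Only U4 inverted output is consistent with every test.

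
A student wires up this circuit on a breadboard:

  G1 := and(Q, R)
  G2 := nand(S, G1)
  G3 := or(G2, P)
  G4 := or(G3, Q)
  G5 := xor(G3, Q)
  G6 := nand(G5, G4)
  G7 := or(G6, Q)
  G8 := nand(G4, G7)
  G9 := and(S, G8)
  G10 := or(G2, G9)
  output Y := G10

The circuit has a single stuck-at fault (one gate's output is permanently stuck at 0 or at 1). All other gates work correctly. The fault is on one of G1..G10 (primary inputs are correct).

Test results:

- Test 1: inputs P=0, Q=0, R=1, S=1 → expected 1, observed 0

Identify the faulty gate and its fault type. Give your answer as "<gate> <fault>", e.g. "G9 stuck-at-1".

Fault-free values for test 1 (P=0, Q=0, R=1, S=1): G1=0, G2=1, G3=1, G4=1, G5=1, G6=0, G7=0, G8=1, G9=1, G10=1, giving Y=1. Observed 0.
Test 1: faults giving observed 0 are {G10 stuck-at-0}.
Only G10 stuck-at-0 is consistent with every test.

G10 stuck-at-0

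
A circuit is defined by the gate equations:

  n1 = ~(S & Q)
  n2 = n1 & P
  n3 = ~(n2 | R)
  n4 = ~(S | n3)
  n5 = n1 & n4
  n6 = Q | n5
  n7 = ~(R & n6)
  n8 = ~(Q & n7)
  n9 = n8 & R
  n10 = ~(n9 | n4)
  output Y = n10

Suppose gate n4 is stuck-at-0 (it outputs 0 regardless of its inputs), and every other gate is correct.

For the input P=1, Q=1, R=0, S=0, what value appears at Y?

Propagate with n4 forced: n1=1, n2=1, n3=0, n4=0 [stuck-at-0], n5=0, n6=1, n7=1, n8=0, n9=0, n10=1.
So Y = 1. (Without the fault it would be 0.)

1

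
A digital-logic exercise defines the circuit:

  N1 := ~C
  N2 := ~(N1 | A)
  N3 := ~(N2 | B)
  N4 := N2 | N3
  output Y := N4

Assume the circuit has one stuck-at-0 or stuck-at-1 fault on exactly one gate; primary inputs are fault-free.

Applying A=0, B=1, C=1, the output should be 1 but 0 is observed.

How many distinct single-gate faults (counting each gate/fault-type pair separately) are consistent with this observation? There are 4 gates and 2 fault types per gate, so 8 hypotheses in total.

Fault-free: N1=0, N2=1, N3=0, N4=1 → 1. Observed 0.
  N1 stuck-at-0: output 1 ✗
  N1 stuck-at-1: output 0 ✓
  N2 stuck-at-0: output 0 ✓
  N2 stuck-at-1: output 1 ✗
  N3 stuck-at-0: output 1 ✗
  N3 stuck-at-1: output 1 ✗
  N4 stuck-at-0: output 0 ✓
  N4 stuck-at-1: output 1 ✗
Consistent faults: {N1 stuck-at-1, N2 stuck-at-0, N4 stuck-at-0} — 3 in all.

3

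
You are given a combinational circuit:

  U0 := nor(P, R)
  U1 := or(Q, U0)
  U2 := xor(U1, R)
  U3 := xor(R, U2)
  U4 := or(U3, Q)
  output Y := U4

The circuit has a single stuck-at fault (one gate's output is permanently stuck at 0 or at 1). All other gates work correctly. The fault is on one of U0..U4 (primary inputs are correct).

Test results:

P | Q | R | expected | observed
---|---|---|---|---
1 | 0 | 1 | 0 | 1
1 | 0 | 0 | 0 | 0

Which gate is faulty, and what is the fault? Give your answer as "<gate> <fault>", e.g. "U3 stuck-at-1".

U2 stuck-at-0

Fault-free values for test 1 (P=1, Q=0, R=1): U0=0, U1=0, U2=1, U3=0, U4=0, giving Y=0. Observed 1.
Test 1: faults giving observed 1 are {U0 stuck-at-1, U1 stuck-at-1, U2 stuck-at-0, U3 stuck-at-1, U4 stuck-at-1}.
Test 2 (P=1, Q=0, R=0): fault-free U0=0, U1=0, U2=0, U3=0, U4=0 → 0; observed 0. Eliminates U0 stuck-at-1, U1 stuck-at-1, U3 stuck-at-1, U4 stuck-at-1.
Only U2 stuck-at-0 is consistent with every test.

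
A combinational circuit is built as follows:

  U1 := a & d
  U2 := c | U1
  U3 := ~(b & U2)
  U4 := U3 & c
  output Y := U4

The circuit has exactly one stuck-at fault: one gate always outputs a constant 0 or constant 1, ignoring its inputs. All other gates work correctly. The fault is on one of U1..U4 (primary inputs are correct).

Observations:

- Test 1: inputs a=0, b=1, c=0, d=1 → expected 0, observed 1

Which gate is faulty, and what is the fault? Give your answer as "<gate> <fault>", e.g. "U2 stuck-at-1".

Fault-free values for test 1 (a=0, b=1, c=0, d=1): U1=0, U2=0, U3=1, U4=0, giving Y=0. Observed 1.
Test 1: faults giving observed 1 are {U4 stuck-at-1}.
Only U4 stuck-at-1 is consistent with every test.

U4 stuck-at-1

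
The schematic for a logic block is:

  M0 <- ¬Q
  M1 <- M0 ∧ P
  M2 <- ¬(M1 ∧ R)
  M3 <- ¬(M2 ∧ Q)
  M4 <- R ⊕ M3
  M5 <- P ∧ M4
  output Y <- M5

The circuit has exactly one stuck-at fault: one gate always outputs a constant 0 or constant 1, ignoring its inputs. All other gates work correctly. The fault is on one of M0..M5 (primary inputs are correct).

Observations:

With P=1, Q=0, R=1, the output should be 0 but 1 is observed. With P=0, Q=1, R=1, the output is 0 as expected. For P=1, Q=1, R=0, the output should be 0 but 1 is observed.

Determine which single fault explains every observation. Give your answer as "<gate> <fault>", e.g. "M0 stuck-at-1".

M4 stuck-at-1

Fault-free values for test 1 (P=1, Q=0, R=1): M0=1, M1=1, M2=0, M3=1, M4=0, M5=0, giving Y=0. Observed 1.
Test 1: faults giving observed 1 are {M3 stuck-at-0, M4 stuck-at-1, M5 stuck-at-1}.
Test 2 (P=0, Q=1, R=1): fault-free M0=0, M1=0, M2=1, M3=0, M4=1, M5=0 → 0; observed 0. Eliminates M5 stuck-at-1.
Test 3 (P=1, Q=1, R=0): fault-free M0=0, M1=0, M2=1, M3=0, M4=0, M5=0 → 0; observed 1. Eliminates M3 stuck-at-0.
Only M4 stuck-at-1 is consistent with every test.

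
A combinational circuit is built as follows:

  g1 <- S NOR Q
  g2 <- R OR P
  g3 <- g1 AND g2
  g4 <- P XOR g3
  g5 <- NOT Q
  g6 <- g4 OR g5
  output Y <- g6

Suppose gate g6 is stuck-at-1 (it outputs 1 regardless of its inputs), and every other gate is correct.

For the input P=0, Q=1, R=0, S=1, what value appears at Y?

1

Propagate with g6 forced: g1=0, g2=0, g3=0, g4=0, g5=0, g6=1 [stuck-at-1].
So Y = 1. (Without the fault it would be 0.)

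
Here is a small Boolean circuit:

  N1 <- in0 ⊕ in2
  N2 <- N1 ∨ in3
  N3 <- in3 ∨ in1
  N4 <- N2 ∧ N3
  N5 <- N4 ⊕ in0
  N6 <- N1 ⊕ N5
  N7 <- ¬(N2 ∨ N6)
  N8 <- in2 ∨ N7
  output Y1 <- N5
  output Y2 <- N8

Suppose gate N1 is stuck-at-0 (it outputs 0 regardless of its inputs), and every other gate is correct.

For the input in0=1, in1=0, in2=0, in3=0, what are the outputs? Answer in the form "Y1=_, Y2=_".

Y1=1, Y2=0

Propagate with N1 forced: N1=0 [stuck-at-0], N2=0, N3=0, N4=0, N5=1, N6=1, N7=0, N8=0.
So the outputs are Y1=1, Y2=0. (Same as the fault-free value — the fault is masked on this input.)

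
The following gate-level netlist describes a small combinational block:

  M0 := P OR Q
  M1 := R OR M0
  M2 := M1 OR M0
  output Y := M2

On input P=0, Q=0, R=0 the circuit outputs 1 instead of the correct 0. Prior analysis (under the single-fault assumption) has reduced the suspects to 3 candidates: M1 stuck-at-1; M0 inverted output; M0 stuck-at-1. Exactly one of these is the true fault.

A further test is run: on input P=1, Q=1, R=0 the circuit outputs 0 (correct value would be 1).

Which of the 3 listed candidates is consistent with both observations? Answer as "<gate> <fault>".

Evaluate each candidate on input P=1, Q=1, R=0:
  M1 stuck-at-1: M0=1, M1=1 [stuck-at-1], M2=1 → 1 — eliminated
  M0 inverted output: M0=0 [inverted output], M1=0, M2=0 → 0 — matches
  M0 stuck-at-1: M0=1 [stuck-at-1], M1=1, M2=1 → 1 — eliminated
Only M0 inverted output reproduces the observed 0.

M0 inverted output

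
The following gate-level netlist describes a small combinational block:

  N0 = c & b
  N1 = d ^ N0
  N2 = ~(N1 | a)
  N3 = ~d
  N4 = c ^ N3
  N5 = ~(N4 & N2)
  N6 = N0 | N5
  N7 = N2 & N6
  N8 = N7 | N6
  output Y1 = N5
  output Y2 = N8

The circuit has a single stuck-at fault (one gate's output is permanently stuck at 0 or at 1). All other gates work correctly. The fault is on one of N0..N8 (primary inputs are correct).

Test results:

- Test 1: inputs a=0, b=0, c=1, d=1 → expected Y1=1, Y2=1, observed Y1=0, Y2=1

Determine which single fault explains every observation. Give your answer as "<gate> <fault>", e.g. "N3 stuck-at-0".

Fault-free values for test 1 (a=0, b=0, c=1, d=1): N0=0, N1=1, N2=0, N3=0, N4=1, N5=1, N6=1, N7=0, N8=1, giving Y1=1, Y2=1. Observed Y1=0, Y2=1.
Test 1: faults giving observed Y1=0, Y2=1 are {N0 stuck-at-1}.
Only N0 stuck-at-1 is consistent with every test.

N0 stuck-at-1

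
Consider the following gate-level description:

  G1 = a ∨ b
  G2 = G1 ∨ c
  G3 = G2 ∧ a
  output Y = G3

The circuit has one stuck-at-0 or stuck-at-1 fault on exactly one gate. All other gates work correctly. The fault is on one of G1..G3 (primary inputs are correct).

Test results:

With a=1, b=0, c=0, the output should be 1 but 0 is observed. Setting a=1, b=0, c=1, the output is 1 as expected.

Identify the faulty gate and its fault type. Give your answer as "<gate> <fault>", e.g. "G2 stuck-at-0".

G1 stuck-at-0

Fault-free values for test 1 (a=1, b=0, c=0): G1=1, G2=1, G3=1, giving Y=1. Observed 0.
Test 1: faults giving observed 0 are {G1 stuck-at-0, G2 stuck-at-0, G3 stuck-at-0}.
Test 2 (a=1, b=0, c=1): fault-free G1=1, G2=1, G3=1 → 1; observed 1. Eliminates G2 stuck-at-0, G3 stuck-at-0.
Only G1 stuck-at-0 is consistent with every test.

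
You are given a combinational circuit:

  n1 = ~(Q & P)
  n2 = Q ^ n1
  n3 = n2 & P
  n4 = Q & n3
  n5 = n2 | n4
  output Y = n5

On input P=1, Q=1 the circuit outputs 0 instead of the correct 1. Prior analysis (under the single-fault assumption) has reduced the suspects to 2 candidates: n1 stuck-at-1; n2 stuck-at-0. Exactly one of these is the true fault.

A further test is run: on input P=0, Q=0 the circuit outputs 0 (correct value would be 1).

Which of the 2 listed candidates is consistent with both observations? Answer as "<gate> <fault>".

n2 stuck-at-0

Evaluate each candidate on input P=0, Q=0:
  n1 stuck-at-1: n1=1 [stuck-at-1], n2=1, n3=0, n4=0, n5=1 → 1 — eliminated
  n2 stuck-at-0: n1=1, n2=0 [stuck-at-0], n3=0, n4=0, n5=0 → 0 — matches
Only n2 stuck-at-0 reproduces the observed 0.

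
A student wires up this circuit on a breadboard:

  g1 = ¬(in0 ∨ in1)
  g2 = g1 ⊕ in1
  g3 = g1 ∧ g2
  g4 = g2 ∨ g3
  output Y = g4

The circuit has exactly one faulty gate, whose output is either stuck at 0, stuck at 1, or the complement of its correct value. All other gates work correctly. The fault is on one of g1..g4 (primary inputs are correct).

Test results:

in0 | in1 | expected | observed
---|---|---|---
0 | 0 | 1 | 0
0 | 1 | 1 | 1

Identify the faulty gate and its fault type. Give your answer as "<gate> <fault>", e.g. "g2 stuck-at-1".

g1 stuck-at-0

Fault-free values for test 1 (in0=0, in1=0): g1=1, g2=1, g3=1, g4=1, giving Y=1. Observed 0.
Test 1: faults giving observed 0 are {g1 stuck-at-0, g1 inverted output, g2 stuck-at-0, g2 inverted output, g4 stuck-at-0, g4 inverted output}.
Test 2 (in0=0, in1=1): fault-free g1=0, g2=1, g3=0, g4=1 → 1; observed 1. Eliminates g1 inverted output, g2 stuck-at-0, g2 inverted output, g4 stuck-at-0, g4 inverted output.
Only g1 stuck-at-0 is consistent with every test.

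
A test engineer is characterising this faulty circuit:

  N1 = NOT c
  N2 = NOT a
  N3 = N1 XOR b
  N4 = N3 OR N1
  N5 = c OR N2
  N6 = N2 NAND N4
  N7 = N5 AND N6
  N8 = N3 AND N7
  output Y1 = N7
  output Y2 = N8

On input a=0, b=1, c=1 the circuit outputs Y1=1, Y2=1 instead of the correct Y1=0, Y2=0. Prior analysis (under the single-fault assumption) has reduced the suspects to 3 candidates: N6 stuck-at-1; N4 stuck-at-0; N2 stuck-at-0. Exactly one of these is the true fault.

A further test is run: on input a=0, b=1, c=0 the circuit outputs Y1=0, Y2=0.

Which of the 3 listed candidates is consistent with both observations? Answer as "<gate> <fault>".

N2 stuck-at-0

Evaluate each candidate on input a=0, b=1, c=0:
  N6 stuck-at-1: N1=1, N2=1, N3=0, N4=1, N5=1, N6=1 [stuck-at-1], N7=1, N8=0 → Y1=1, Y2=0 — eliminated
  N4 stuck-at-0: N1=1, N2=1, N3=0, N4=0 [stuck-at-0], N5=1, N6=1, N7=1, N8=0 → Y1=1, Y2=0 — eliminated
  N2 stuck-at-0: N1=1, N2=0 [stuck-at-0], N3=0, N4=1, N5=0, N6=1, N7=0, N8=0 → Y1=0, Y2=0 — matches
Only N2 stuck-at-0 reproduces the observed Y1=0, Y2=0.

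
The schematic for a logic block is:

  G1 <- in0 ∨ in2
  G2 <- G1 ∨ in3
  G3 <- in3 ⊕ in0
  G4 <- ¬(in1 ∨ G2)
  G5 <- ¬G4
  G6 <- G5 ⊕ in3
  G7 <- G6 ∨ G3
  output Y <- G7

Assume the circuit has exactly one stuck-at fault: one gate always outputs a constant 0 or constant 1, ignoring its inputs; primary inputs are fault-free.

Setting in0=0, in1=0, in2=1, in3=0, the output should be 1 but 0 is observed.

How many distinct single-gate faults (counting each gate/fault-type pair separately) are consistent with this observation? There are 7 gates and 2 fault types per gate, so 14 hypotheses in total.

6

Fault-free: G1=1, G2=1, G3=0, G4=0, G5=1, G6=1, G7=1 → 1. Observed 0.
  G1 stuck-at-0: output 0 ✓
  G1 stuck-at-1: output 1 ✗
  G2 stuck-at-0: output 0 ✓
  G2 stuck-at-1: output 1 ✗
  G3 stuck-at-0: output 1 ✗
  G3 stuck-at-1: output 1 ✗
  G4 stuck-at-0: output 1 ✗
  G4 stuck-at-1: output 0 ✓
  G5 stuck-at-0: output 0 ✓
  G5 stuck-at-1: output 1 ✗
  G6 stuck-at-0: output 0 ✓
  G6 stuck-at-1: output 1 ✗
  G7 stuck-at-0: output 0 ✓
  G7 stuck-at-1: output 1 ✗
Consistent faults: {G1 stuck-at-0, G2 stuck-at-0, G4 stuck-at-1, G5 stuck-at-0, G6 stuck-at-0, G7 stuck-at-0} — 6 in all.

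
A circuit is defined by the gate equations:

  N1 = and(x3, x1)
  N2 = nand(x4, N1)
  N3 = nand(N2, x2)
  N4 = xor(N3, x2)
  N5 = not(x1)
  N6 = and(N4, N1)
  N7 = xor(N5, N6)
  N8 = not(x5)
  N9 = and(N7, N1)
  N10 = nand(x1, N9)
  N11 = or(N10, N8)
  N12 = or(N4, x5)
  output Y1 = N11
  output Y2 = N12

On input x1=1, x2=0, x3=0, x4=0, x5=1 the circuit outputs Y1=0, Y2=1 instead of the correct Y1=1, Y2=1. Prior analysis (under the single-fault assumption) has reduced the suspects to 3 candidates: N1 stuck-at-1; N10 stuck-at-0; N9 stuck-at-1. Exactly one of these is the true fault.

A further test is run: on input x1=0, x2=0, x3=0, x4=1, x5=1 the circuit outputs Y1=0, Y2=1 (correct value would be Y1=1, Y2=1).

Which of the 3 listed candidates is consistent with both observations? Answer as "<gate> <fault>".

N10 stuck-at-0

Evaluate each candidate on input x1=0, x2=0, x3=0, x4=1, x5=1:
  N1 stuck-at-1: N1=1 [stuck-at-1], N2=0, N3=1, N4=1, N5=1, N6=1, N7=0, N8=0, N9=0, N10=1, N11=1, N12=1 → Y1=1, Y2=1 — eliminated
  N10 stuck-at-0: N1=0, N2=1, N3=1, N4=1, N5=1, N6=0, N7=1, N8=0, N9=0, N10=0 [stuck-at-0], N11=0, N12=1 → Y1=0, Y2=1 — matches
  N9 stuck-at-1: N1=0, N2=1, N3=1, N4=1, N5=1, N6=0, N7=1, N8=0, N9=1 [stuck-at-1], N10=1, N11=1, N12=1 → Y1=1, Y2=1 — eliminated
Only N10 stuck-at-0 reproduces the observed Y1=0, Y2=1.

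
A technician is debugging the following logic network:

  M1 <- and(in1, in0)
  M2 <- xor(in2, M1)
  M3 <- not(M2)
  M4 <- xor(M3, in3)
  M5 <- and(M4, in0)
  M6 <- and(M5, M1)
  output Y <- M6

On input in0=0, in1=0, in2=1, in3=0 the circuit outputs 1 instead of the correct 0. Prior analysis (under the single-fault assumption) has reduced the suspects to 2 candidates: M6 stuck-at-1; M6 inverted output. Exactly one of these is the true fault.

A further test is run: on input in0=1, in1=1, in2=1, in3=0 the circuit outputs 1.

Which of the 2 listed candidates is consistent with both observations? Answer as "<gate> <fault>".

M6 stuck-at-1

Evaluate each candidate on input in0=1, in1=1, in2=1, in3=0:
  M6 stuck-at-1: M1=1, M2=0, M3=1, M4=1, M5=1, M6=1 [stuck-at-1] → 1 — matches
  M6 inverted output: M1=1, M2=0, M3=1, M4=1, M5=1, M6=0 [inverted output] → 0 — eliminated
Only M6 stuck-at-1 reproduces the observed 1.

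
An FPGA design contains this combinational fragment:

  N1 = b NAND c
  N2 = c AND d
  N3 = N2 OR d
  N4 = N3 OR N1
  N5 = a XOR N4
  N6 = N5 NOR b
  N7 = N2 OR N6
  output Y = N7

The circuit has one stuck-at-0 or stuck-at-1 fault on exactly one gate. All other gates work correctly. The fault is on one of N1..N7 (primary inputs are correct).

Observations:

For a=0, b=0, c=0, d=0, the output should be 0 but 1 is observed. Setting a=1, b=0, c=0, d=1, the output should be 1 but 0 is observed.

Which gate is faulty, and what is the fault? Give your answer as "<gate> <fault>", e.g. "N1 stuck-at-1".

Fault-free values for test 1 (a=0, b=0, c=0, d=0): N1=1, N2=0, N3=0, N4=1, N5=1, N6=0, N7=0, giving Y=0. Observed 1.
Test 1: faults giving observed 1 are {N1 stuck-at-0, N2 stuck-at-1, N4 stuck-at-0, N5 stuck-at-0, N6 stuck-at-1, N7 stuck-at-1}.
Test 2 (a=1, b=0, c=0, d=1): fault-free N1=1, N2=0, N3=1, N4=1, N5=0, N6=1, N7=1 → 1; observed 0. Eliminates N1 stuck-at-0, N2 stuck-at-1, N5 stuck-at-0, N6 stuck-at-1, N7 stuck-at-1.
Only N4 stuck-at-0 is consistent with every test.

N4 stuck-at-0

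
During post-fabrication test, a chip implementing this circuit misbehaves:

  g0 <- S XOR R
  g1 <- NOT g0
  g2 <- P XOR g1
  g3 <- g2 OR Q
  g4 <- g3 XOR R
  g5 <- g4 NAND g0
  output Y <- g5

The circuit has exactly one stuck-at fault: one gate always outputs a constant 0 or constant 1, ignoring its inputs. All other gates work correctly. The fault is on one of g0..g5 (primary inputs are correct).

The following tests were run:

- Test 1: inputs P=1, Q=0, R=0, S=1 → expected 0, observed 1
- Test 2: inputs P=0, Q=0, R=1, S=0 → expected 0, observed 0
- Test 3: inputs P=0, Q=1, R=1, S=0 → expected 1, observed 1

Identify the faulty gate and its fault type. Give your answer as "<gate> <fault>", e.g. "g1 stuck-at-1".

g2 stuck-at-0

Fault-free values for test 1 (P=1, Q=0, R=0, S=1): g0=1, g1=0, g2=1, g3=1, g4=1, g5=0, giving Y=0. Observed 1.
Test 1: faults giving observed 1 are {g0 stuck-at-0, g1 stuck-at-1, g2 stuck-at-0, g3 stuck-at-0, g4 stuck-at-0, g5 stuck-at-1}.
Test 2 (P=0, Q=0, R=1, S=0): fault-free g0=1, g1=0, g2=0, g3=0, g4=1, g5=0 → 0; observed 0. Eliminates g0 stuck-at-0, g1 stuck-at-1, g4 stuck-at-0, g5 stuck-at-1.
Test 3 (P=0, Q=1, R=1, S=0): fault-free g0=1, g1=0, g2=0, g3=1, g4=0, g5=1 → 1; observed 1. Eliminates g3 stuck-at-0.
Only g2 stuck-at-0 is consistent with every test.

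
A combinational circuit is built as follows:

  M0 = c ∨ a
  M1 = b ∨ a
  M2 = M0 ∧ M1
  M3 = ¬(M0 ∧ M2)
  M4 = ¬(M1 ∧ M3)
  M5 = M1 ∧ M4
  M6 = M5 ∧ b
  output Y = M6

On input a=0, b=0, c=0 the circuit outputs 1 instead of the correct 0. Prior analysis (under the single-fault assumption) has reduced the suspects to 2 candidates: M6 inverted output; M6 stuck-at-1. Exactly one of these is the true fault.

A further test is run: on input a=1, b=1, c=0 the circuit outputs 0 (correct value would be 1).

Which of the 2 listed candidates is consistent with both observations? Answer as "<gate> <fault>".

Evaluate each candidate on input a=1, b=1, c=0:
  M6 inverted output: M0=1, M1=1, M2=1, M3=0, M4=1, M5=1, M6=0 [inverted output] → 0 — matches
  M6 stuck-at-1: M0=1, M1=1, M2=1, M3=0, M4=1, M5=1, M6=1 [stuck-at-1] → 1 — eliminated
Only M6 inverted output reproduces the observed 0.

M6 inverted output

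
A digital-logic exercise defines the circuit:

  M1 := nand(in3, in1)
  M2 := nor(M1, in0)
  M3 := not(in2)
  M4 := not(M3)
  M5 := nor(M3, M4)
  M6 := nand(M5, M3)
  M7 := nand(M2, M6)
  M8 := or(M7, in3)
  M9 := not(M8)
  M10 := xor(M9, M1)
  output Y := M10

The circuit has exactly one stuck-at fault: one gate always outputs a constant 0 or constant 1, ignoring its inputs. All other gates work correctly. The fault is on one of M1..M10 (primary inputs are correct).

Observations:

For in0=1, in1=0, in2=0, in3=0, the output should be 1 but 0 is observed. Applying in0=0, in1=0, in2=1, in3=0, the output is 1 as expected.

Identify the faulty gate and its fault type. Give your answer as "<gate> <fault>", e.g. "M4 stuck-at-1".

Fault-free values for test 1 (in0=1, in1=0, in2=0, in3=0): M1=1, M2=0, M3=1, M4=0, M5=0, M6=1, M7=1, M8=1, M9=0, M10=1, giving Y=1. Observed 0.
Test 1: faults giving observed 0 are {M1 stuck-at-0, M2 stuck-at-1, M7 stuck-at-0, M8 stuck-at-0, M9 stuck-at-1, M10 stuck-at-0}.
Test 2 (in0=0, in1=0, in2=1, in3=0): fault-free M1=1, M2=0, M3=0, M4=1, M5=0, M6=1, M7=1, M8=1, M9=0, M10=1 → 1; observed 1. Eliminates M2 stuck-at-1, M7 stuck-at-0, M8 stuck-at-0, M9 stuck-at-1, M10 stuck-at-0.
Only M1 stuck-at-0 is consistent with every test.

M1 stuck-at-0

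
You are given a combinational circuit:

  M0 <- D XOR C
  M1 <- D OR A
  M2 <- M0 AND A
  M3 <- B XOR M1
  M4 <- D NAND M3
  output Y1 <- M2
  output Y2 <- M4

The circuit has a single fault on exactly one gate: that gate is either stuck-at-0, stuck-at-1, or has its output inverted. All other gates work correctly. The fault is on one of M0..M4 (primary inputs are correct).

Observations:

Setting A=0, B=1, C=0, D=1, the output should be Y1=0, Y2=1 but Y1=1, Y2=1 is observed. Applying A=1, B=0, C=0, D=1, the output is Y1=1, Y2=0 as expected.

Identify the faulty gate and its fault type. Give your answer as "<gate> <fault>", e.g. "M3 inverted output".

Fault-free values for test 1 (A=0, B=1, C=0, D=1): M0=1, M1=1, M2=0, M3=0, M4=1, giving Y1=0, Y2=1. Observed Y1=1, Y2=1.
Test 1: faults giving observed Y1=1, Y2=1 are {M2 stuck-at-1, M2 inverted output}.
Test 2 (A=1, B=0, C=0, D=1): fault-free M0=1, M1=1, M2=1, M3=1, M4=0 → Y1=1, Y2=0; observed Y1=1, Y2=0. Eliminates M2 inverted output.
Only M2 stuck-at-1 is consistent with every test.

M2 stuck-at-1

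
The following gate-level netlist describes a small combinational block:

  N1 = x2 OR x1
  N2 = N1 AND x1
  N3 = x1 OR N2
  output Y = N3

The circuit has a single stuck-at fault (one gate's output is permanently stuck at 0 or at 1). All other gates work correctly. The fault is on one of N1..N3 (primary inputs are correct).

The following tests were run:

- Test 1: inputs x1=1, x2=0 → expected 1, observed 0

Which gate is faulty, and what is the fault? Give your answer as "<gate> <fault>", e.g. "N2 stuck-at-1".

N3 stuck-at-0

Fault-free values for test 1 (x1=1, x2=0): N1=1, N2=1, N3=1, giving Y=1. Observed 0.
Test 1: faults giving observed 0 are {N3 stuck-at-0}.
Only N3 stuck-at-0 is consistent with every test.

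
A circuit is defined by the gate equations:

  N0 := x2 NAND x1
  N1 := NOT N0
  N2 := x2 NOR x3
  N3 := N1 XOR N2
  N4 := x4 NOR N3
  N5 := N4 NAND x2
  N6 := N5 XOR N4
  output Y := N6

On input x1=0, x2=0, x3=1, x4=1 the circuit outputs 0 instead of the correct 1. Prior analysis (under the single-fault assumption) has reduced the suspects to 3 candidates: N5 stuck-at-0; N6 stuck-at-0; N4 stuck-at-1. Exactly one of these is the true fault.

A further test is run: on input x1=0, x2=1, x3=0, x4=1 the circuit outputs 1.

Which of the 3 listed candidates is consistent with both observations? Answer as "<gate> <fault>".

Evaluate each candidate on input x1=0, x2=1, x3=0, x4=1:
  N5 stuck-at-0: N0=1, N1=0, N2=0, N3=0, N4=0, N5=0 [stuck-at-0], N6=0 → 0 — eliminated
  N6 stuck-at-0: N0=1, N1=0, N2=0, N3=0, N4=0, N5=1, N6=0 [stuck-at-0] → 0 — eliminated
  N4 stuck-at-1: N0=1, N1=0, N2=0, N3=0, N4=1 [stuck-at-1], N5=0, N6=1 → 1 — matches
Only N4 stuck-at-1 reproduces the observed 1.

N4 stuck-at-1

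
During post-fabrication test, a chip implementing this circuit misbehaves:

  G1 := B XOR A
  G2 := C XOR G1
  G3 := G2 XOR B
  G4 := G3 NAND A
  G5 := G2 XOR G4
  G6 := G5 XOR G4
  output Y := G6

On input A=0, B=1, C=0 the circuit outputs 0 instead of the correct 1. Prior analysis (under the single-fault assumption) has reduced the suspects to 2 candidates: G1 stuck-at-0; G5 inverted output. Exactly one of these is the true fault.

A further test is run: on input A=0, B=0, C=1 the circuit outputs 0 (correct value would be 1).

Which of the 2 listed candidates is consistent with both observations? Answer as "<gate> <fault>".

Evaluate each candidate on input A=0, B=0, C=1:
  G1 stuck-at-0: G1=0 [stuck-at-0], G2=1, G3=1, G4=1, G5=0, G6=1 → 1 — eliminated
  G5 inverted output: G1=0, G2=1, G3=1, G4=1, G5=1 [inverted output], G6=0 → 0 — matches
Only G5 inverted output reproduces the observed 0.

G5 inverted output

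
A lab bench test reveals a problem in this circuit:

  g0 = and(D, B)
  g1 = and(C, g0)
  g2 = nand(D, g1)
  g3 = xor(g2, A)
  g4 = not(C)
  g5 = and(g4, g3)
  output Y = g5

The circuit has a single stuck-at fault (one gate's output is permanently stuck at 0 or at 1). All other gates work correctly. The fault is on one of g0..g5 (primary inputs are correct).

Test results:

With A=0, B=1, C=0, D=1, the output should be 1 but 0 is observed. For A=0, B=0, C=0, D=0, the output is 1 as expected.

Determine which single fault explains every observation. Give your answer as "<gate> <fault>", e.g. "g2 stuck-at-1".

Fault-free values for test 1 (A=0, B=1, C=0, D=1): g0=1, g1=0, g2=1, g3=1, g4=1, g5=1, giving Y=1. Observed 0.
Test 1: faults giving observed 0 are {g1 stuck-at-1, g2 stuck-at-0, g3 stuck-at-0, g4 stuck-at-0, g5 stuck-at-0}.
Test 2 (A=0, B=0, C=0, D=0): fault-free g0=0, g1=0, g2=1, g3=1, g4=1, g5=1 → 1; observed 1. Eliminates g2 stuck-at-0, g3 stuck-at-0, g4 stuck-at-0, g5 stuck-at-0.
Only g1 stuck-at-1 is consistent with every test.

g1 stuck-at-1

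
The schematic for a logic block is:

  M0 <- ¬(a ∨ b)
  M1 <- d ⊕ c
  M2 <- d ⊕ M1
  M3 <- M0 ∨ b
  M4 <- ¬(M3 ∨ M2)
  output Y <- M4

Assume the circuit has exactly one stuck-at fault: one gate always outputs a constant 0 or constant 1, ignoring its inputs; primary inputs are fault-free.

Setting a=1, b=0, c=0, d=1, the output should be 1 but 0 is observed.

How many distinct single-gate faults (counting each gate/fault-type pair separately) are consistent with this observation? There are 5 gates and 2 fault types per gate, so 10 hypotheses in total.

Fault-free: M0=0, M1=1, M2=0, M3=0, M4=1 → 1. Observed 0.
  M0 stuck-at-0: output 1 ✗
  M0 stuck-at-1: output 0 ✓
  M1 stuck-at-0: output 0 ✓
  M1 stuck-at-1: output 1 ✗
  M2 stuck-at-0: output 1 ✗
  M2 stuck-at-1: output 0 ✓
  M3 stuck-at-0: output 1 ✗
  M3 stuck-at-1: output 0 ✓
  M4 stuck-at-0: output 0 ✓
  M4 stuck-at-1: output 1 ✗
Consistent faults: {M0 stuck-at-1, M1 stuck-at-0, M2 stuck-at-1, M3 stuck-at-1, M4 stuck-at-0} — 5 in all.

5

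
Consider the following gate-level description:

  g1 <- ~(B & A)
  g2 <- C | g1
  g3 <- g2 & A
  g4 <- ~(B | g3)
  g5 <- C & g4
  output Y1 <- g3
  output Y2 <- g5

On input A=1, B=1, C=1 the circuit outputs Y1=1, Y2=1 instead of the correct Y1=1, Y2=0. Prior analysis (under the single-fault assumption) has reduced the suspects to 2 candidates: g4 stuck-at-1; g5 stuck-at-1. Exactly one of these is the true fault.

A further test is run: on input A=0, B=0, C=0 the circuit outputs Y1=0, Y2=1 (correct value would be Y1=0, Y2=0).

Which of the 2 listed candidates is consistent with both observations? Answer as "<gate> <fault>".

Evaluate each candidate on input A=0, B=0, C=0:
  g4 stuck-at-1: g1=1, g2=1, g3=0, g4=1 [stuck-at-1], g5=0 → Y1=0, Y2=0 — eliminated
  g5 stuck-at-1: g1=1, g2=1, g3=0, g4=1, g5=1 [stuck-at-1] → Y1=0, Y2=1 — matches
Only g5 stuck-at-1 reproduces the observed Y1=0, Y2=1.

g5 stuck-at-1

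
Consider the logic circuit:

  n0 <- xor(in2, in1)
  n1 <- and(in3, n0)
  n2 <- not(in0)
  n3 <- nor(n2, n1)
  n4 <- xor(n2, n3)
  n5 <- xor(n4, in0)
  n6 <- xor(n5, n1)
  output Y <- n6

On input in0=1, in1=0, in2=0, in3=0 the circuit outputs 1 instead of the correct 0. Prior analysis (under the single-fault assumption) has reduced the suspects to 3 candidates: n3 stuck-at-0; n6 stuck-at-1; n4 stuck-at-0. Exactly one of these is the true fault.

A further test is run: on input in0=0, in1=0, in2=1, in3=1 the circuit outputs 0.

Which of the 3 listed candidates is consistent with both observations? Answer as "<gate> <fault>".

n3 stuck-at-0

Evaluate each candidate on input in0=0, in1=0, in2=1, in3=1:
  n3 stuck-at-0: n0=1, n1=1, n2=1, n3=0 [stuck-at-0], n4=1, n5=1, n6=0 → 0 — matches
  n6 stuck-at-1: n0=1, n1=1, n2=1, n3=0, n4=1, n5=1, n6=1 [stuck-at-1] → 1 — eliminated
  n4 stuck-at-0: n0=1, n1=1, n2=1, n3=0, n4=0 [stuck-at-0], n5=0, n6=1 → 1 — eliminated
Only n3 stuck-at-0 reproduces the observed 0.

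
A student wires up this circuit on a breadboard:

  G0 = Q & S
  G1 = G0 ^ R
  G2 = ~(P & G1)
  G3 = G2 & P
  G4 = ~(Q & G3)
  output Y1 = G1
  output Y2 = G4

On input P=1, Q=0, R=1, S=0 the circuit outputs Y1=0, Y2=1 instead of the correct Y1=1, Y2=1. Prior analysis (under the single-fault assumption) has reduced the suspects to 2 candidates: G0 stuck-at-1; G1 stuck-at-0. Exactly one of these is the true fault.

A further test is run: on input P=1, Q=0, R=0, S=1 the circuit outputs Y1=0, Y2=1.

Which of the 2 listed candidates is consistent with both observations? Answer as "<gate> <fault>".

Evaluate each candidate on input P=1, Q=0, R=0, S=1:
  G0 stuck-at-1: G0=1 [stuck-at-1], G1=1, G2=0, G3=0, G4=1 → Y1=1, Y2=1 — eliminated
  G1 stuck-at-0: G0=0, G1=0 [stuck-at-0], G2=1, G3=1, G4=1 → Y1=0, Y2=1 — matches
Only G1 stuck-at-0 reproduces the observed Y1=0, Y2=1.

G1 stuck-at-0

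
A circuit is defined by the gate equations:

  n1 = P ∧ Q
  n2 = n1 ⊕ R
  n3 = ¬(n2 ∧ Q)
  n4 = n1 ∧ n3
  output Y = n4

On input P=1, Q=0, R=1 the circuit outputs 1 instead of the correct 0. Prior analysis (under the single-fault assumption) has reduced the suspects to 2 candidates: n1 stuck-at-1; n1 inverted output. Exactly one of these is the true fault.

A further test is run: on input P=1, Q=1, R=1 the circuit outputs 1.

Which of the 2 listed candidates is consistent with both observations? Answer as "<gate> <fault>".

Evaluate each candidate on input P=1, Q=1, R=1:
  n1 stuck-at-1: n1=1 [stuck-at-1], n2=0, n3=1, n4=1 → 1 — matches
  n1 inverted output: n1=0 [inverted output], n2=1, n3=0, n4=0 → 0 — eliminated
Only n1 stuck-at-1 reproduces the observed 1.

n1 stuck-at-1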